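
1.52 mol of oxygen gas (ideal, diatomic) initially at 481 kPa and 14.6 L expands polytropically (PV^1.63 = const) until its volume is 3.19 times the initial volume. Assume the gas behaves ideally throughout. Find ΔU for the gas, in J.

-9100 J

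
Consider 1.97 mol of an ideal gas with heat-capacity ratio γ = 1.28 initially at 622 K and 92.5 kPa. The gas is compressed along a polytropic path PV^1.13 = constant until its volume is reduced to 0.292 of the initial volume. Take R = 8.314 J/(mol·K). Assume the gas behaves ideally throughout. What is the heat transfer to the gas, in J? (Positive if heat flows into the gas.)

V₁ = nRT₁/P₁ = 1.97×8.314×622/92.5 = 110 L.
Polytropic n=1.13: T₂ = T₁(V₁/V₂)^(n−1) = 622×(3.42)^0.13 = 730 K; P₂ = P₁(V₁/V₂)^n = 372 kPa.
W = (P₁V₁−P₂V₂)/(n−1) = (92.5×110−372×32.2)/0.13 = -13600 J.
ΔU = nCvΔT = 1.97×29.7×(730−622) = 6310 J.
Q = ΔU + W = -7290 J.

-7290 J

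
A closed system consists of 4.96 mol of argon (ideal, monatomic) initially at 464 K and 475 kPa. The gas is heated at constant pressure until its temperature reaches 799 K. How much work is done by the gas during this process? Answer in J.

V₁ = nRT₁/P₁ = 4.96×8.314×464/475 = 40.3 L.
Isobaric: P stays 475 kPa; V/T = const ⇒ T₂ = 799 K, V₂ = 69.4 L.
W = PΔV = 475×(69.4−40.3) kPa·L = 13800 J.

13800 J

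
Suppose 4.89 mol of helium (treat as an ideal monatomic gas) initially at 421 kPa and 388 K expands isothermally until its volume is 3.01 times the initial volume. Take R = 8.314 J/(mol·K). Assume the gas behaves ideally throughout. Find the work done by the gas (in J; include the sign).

V₁ = nRT₁/P₁ = 4.89×8.314×388/421 = 37.5 L.
Isothermal: T stays 388 K; PV = const ⇒ V₂ = 113 L, P₂ = 140 kPa.
W = nRT ln(V₂/V₁) = 4.89×8.314×388×ln(3.01) = 17400 J.

17400 J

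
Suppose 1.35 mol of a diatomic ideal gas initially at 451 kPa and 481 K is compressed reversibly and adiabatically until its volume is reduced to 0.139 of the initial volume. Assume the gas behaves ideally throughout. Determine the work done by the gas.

-16200 J

V₁ = nRT₁/P₁ = 1.35×8.314×481/451 = 12.0 L.
Adiabatic: TV^(γ−1) = const ⇒ T₂ = 481×(7.19)^0.400 = 1060 K; PV^γ = const ⇒ P₂ = 7140 kPa.
ΔU = nCvΔT = 1.35×20.8×(1060−481) = 16200 J.
Q = 0 for an adiabatic process, so W = −ΔU = -16200 J.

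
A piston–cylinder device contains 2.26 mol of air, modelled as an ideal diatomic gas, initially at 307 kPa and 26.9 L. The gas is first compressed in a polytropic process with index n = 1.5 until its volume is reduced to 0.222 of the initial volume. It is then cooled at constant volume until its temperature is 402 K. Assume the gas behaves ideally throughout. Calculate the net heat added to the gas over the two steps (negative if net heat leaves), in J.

T₁ = P₁V₁/(nR) = 307×26.9/(2.26×8.314) = 440 K.
Step 1 — Polytropic n=1.5: T₂ = T₁(V₁/V₂)^(n−1) = 440×(4.50)^0.50 = 933 K; P₂ = P₁(V₁/V₂)^n = 2940 kPa.
W = (P₁V₁−P₂V₂)/(n−1) = (307×26.9−2940×5.97)/0.50 = -18500 J.
ΔU = nCvΔT = 2.26×20.8×(933−440) = 23200 J.
Q = ΔU + W = 4630 J.
State after step 1: P = 2940 kPa, V = 5.97 L, T = 933 K.
Step 2 — Isochoric: V stays 5.97 L; P/T = const ⇒ T₂ = 402 K, P₂ = 1260 kPa.
W = 0 (no volume change).
ΔU = nCvΔT = 2.26×20.8×(402−933) = -24900 J.
Q = ΔU = -24900 J.
Net over both steps: W = -18500 J, Q = -20300 J, ΔU = -1760 J.

-20300 J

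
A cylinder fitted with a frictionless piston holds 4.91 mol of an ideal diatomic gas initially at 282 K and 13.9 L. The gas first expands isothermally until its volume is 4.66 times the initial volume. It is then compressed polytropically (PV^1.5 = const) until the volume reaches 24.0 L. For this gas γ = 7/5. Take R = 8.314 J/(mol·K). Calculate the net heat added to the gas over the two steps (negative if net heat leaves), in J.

21400 J

P₁ = nRT₁/V₁ = 4.91×8.314×282/13.9 = 828 kPa.
Step 1 — Isothermal: T stays 282 K; PV = const ⇒ V₂ = 64.8 L, P₂ = 178 kPa.
ΔU = 0 (ideal gas, T constant).
W = nRT ln(V₂/V₁) = 4.91×8.314×282×ln(4.66) = 17700 J.
Q = ΔU + W = 17700 J.
State after step 1: P = 178 kPa, V = 64.8 L, T = 282 K.
Step 2 — Polytropic n=1.5: T₂ = T₁(V₁/V₂)^(n−1) = 282×(2.70)^0.50 = 463 K; P₂ = P₁(V₁/V₂)^n = 788 kPa.
W = (P₁V₁−P₂V₂)/(n−1) = (178×64.8−788×24.0)/0.50 = -14800 J.
ΔU = nCvΔT = 4.91×20.8×(463−282) = 18500 J.
Q = ΔU + W = 3700 J.
Net over both steps: W = 2920 J, Q = 21400 J, ΔU = 18500 J.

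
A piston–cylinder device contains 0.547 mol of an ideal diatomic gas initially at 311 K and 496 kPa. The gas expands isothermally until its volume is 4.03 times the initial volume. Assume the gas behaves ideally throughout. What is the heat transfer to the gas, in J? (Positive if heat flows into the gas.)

V₁ = nRT₁/P₁ = 0.547×8.314×311/496 = 2.85 L.
Isothermal: T stays 311 K; PV = const ⇒ V₂ = 11.5 L, P₂ = 123 kPa.
ΔU = 0 (ideal gas, T constant).
W = nRT ln(V₂/V₁) = 0.547×8.314×311×ln(4.03) = 1970 J.
Q = ΔU + W = 1970 J.

1970 J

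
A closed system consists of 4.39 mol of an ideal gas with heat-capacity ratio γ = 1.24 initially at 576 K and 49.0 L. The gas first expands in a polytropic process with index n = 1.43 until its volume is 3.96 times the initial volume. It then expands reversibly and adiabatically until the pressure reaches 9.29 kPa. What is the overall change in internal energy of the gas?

P₁ = nRT₁/V₁ = 4.39×8.314×576/49.0 = 429 kPa.
Step 1 — Polytropic n=1.43: T₂ = T₁(V₁/V₂)^(n−1) = 576×(0.253)^0.43 = 319 K; P₂ = P₁(V₁/V₂)^n = 60.0 kPa.
W = (P₁V₁−P₂V₂)/(n−1) = (429×49.0−60.0×194)/0.43 = 21800 J.
ΔU = nCvΔT = 4.39×34.6×(319−576) = -39100 J.
Q = ΔU + W = -17300 J.
State after step 1: P = 60.0 kPa, V = 194 L, T = 319 K.
Step 2 — Adiabatic: T₂/T₁ = (P₂/P₁)^((γ−1)/γ) ⇒ T₂ = 319×(0.155)^0.194 = 222 K; V₂ = 873 L.
ΔU = nCvΔT = 4.39×34.6×(222−319) = -14700 J.
Q = 0 for an adiabatic process, so W = −ΔU = 14700 J.
Net over both steps: W = 36500 J, Q = -17300 J, ΔU = -53800 J.

-53800 J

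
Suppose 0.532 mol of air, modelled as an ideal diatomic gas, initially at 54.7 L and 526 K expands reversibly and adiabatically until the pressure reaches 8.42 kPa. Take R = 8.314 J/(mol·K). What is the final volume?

P₁ = nRT₁/V₁ = 0.532×8.314×526/54.7 = 42.5 kPa.
Adiabatic: T₂/T₁ = (P₂/P₁)^((γ−1)/γ) ⇒ T₂ = 526×(0.198)^0.286 = 331 K; V₂ = 174 L.

174 L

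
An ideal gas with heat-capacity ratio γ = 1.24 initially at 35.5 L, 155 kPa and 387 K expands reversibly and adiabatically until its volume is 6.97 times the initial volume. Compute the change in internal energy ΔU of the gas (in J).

-8540 J

n = P₁V₁/(RT₁) = 155×35.5/(8.314×387) = 1.71 mol.
Adiabatic: TV^(γ−1) = const ⇒ T₂ = 387×(0.143)^0.240 = 243 K; PV^γ = const ⇒ P₂ = 14.0 kPa.
For an ideal gas ΔU = nCvΔT with Cv = R/(γ−1) = 34.6 J/(mol·K).
ΔU = 1.71×34.6×(243−387) = -8540 J.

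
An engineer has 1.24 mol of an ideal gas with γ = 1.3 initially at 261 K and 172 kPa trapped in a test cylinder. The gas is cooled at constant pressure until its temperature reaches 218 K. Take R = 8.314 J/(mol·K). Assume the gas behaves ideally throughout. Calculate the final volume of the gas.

V₁ = nRT₁/P₁ = 1.24×8.314×261/172 = 15.6 L.
Isobaric: P stays 172 kPa; V/T = const ⇒ T₂ = 218 K, V₂ = 13.1 L.

13.1 L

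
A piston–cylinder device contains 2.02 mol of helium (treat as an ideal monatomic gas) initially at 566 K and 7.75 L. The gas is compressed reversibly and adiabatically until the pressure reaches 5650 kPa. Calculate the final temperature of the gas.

1040 K

P₁ = nRT₁/V₁ = 2.02×8.314×566/7.75 = 1230 kPa.
Adiabatic: T₂/T₁ = (P₂/P₁)^((γ−1)/γ) ⇒ T₂ = 566×(4.61)^0.400 = 1040 K; V₂ = 3.10 L.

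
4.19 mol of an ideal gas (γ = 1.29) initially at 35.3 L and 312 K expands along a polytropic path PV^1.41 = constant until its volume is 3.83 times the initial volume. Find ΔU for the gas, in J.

P₁ = nRT₁/V₁ = 4.19×8.314×312/35.3 = 308 kPa.
Polytropic n=1.41: T₂ = T₁(V₁/V₂)^(n−1) = 312×(0.261)^0.41 = 180 K; P₂ = P₁(V₁/V₂)^n = 46.4 kPa.
For an ideal gas ΔU = nCvΔT with Cv = R/(γ−1) = 28.7 J/(mol·K).
ΔU = 4.19×28.7×(180−312) = -15900 J.

-15900 J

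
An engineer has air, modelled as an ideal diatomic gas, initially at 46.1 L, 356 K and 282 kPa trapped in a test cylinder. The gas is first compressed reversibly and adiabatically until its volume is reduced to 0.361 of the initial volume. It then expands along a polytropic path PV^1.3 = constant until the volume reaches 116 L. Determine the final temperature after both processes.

299 K

n = P₁V₁/(RT₁) = 282×46.1/(8.314×356) = 4.39 mol.
Step 1 — Adiabatic: TV^(γ−1) = const ⇒ T₂ = 356×(2.77)^0.400 = 535 K; PV^γ = const ⇒ P₂ = 1170 kPa.
ΔU = nCvΔT = 4.39×20.8×(535−356) = 16400 J.
Q = 0 for an adiabatic process, so W = −ΔU = -16400 J.
State after step 1: P = 1170 kPa, V = 16.6 L, T = 535 K.
Step 2 — Polytropic n=1.3: T₂ = T₁(V₁/V₂)^(n−1) = 535×(0.143)^0.30 = 299 K; P₂ = P₁(V₁/V₂)^n = 94.1 kPa.
W = (P₁V₁−P₂V₂)/(n−1) = (1170×16.6−94.1×116)/0.30 = 28800 J.
ΔU = nCvΔT = 4.39×20.8×(299−535) = -21600 J.
Q = ΔU + W = 7190 J.
Net over both steps: W = 12400 J, Q = 7190 J, ΔU = -5220 J.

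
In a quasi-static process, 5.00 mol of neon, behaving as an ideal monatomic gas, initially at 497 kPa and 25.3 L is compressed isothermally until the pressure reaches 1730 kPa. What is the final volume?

7.27 L

T₁ = P₁V₁/(nR) = 497×25.3/(5.00×8.314) = 302 K.
Isothermal: T stays 302 K; PV = const ⇒ V₂ = 7.27 L, P₂ = 1730 kPa.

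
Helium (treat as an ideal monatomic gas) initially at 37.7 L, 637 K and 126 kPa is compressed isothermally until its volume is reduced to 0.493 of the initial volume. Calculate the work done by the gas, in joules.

-3360 J

n = P₁V₁/(RT₁) = 126×37.7/(8.314×637) = 0.897 mol.
Isothermal: T stays 637 K; PV = const ⇒ V₂ = 18.6 L, P₂ = 256 kPa.
W = nRT ln(V₂/V₁) = 0.897×8.314×637×ln(0.493) = -3360 J.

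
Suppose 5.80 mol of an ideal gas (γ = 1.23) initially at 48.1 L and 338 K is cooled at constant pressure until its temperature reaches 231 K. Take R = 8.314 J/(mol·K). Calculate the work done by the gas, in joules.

-5160 J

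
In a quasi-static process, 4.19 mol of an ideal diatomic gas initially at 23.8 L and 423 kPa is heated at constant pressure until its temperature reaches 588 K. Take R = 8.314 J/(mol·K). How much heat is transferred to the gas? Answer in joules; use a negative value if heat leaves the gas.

36500 J

T₁ = P₁V₁/(nR) = 423×23.8/(4.19×8.314) = 289 K.
Isobaric: P stays 423 kPa; V/T = const ⇒ T₂ = 588 K, V₂ = 48.4 L.
W = PΔV = 423×(48.4−23.8) kPa·L = 10400 J.
ΔU = nCvΔT = 4.19×20.8×(588−289) = 26000 J.
Q = ΔU + W = nCpΔT = 36500 J.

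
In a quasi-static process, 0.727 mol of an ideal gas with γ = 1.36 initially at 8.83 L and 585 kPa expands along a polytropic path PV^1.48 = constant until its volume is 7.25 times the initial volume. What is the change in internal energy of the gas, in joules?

-8800 J

T₁ = P₁V₁/(nR) = 585×8.83/(0.727×8.314) = 855 K.
Polytropic n=1.48: T₂ = T₁(V₁/V₂)^(n−1) = 855×(0.138)^0.48 = 330 K; P₂ = P₁(V₁/V₂)^n = 31.2 kPa.
For an ideal gas ΔU = nCvΔT with Cv = R/(γ−1) = 23.1 J/(mol·K).
ΔU = 0.727×23.1×(330−855) = -8800 J.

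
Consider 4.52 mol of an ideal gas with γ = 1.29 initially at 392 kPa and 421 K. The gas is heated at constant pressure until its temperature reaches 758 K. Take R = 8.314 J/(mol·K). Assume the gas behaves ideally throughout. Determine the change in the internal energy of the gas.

V₁ = nRT₁/P₁ = 4.52×8.314×421/392 = 40.4 L.
Isobaric: P stays 392 kPa; V/T = const ⇒ T₂ = 758 K, V₂ = 72.7 L.
For an ideal gas ΔU = nCvΔT with Cv = R/(γ−1) = 28.7 J/(mol·K).
ΔU = 4.52×28.7×(758−421) = 43700 J.

43700 J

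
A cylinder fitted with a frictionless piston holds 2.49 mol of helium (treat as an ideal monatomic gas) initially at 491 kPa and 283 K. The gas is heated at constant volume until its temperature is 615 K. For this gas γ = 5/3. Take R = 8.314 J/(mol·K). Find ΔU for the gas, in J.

10300 J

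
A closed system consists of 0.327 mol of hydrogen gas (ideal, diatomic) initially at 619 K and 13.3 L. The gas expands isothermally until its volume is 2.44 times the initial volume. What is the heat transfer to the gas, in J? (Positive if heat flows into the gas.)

1500 J

P₁ = nRT₁/V₁ = 0.327×8.314×619/13.3 = 127 kPa.
Isothermal: T stays 619 K; PV = const ⇒ V₂ = 32.5 L, P₂ = 51.9 kPa.
ΔU = 0 (ideal gas, T constant).
W = nRT ln(V₂/V₁) = 0.327×8.314×619×ln(2.44) = 1500 J.
Q = ΔU + W = 1500 J.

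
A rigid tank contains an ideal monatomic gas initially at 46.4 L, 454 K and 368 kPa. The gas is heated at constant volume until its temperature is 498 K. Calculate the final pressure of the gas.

Isochoric: V stays 46.4 L; P/T = const ⇒ T₂ = 498 K, P₂ = 404 kPa.

404 kPa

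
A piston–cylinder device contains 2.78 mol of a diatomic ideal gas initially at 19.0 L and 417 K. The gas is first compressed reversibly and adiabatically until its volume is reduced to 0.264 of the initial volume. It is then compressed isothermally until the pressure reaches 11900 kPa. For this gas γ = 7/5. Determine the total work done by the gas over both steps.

P₁ = nRT₁/V₁ = 2.78×8.314×417/19.0 = 507 kPa.
Step 1 — Adiabatic: TV^(γ−1) = const ⇒ T₂ = 417×(3.79)^0.400 = 710 K; PV^γ = const ⇒ P₂ = 3270 kPa.
ΔU = nCvΔT = 2.78×20.8×(710−417) = 17000 J.
Q = 0 for an adiabatic process, so W = −ΔU = -17000 J.
State after step 1: P = 3270 kPa, V = 5.02 L, T = 710 K.
Step 2 — Isothermal: T stays 710 K; PV = const ⇒ V₂ = 1.38 L, P₂ = 11900 kPa.
ΔU = 0 (ideal gas, T constant).
W = nRT ln(V₂/V₁) = 2.78×8.314×710×ln(0.275) = -21200 J.
Q = ΔU + W = -21200 J.
Net over both steps: W = -38100 J, Q = -21200 J, ΔU = 17000 J.

-38100 J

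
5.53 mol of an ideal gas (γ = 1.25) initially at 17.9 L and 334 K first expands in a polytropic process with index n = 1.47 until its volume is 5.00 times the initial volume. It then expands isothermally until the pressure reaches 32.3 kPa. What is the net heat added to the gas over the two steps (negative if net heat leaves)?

P₁ = nRT₁/V₁ = 5.53×8.314×334/17.9 = 858 kPa.
Step 1 — Polytropic n=1.47: T₂ = T₁(V₁/V₂)^(n−1) = 334×(0.200)^0.47 = 157 K; P₂ = P₁(V₁/V₂)^n = 80.5 kPa.
W = (P₁V₁−P₂V₂)/(n−1) = (858×17.9−80.5×89.5)/0.47 = 17300 J.
ΔU = nCvΔT = 5.53×33.3×(157−334) = -32600 J.
Q = ΔU + W = -15300 J.
State after step 1: P = 80.5 kPa, V = 89.5 L, T = 157 K.
Step 2 — Isothermal: T stays 157 K; PV = const ⇒ V₂ = 223 L, P₂ = 32.3 kPa.
ΔU = 0 (ideal gas, T constant).
W = nRT ln(V₂/V₁) = 5.53×8.314×157×ln(2.49) = 6580 J.
Q = ΔU + W = 6580 J.
Net over both steps: W = 23900 J, Q = -8670 J, ΔU = -32600 J.

-8670 J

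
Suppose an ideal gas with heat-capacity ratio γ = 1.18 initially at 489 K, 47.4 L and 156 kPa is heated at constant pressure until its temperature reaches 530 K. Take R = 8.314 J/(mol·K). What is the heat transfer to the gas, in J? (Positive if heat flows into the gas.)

n = P₁V₁/(RT₁) = 156×47.4/(8.314×489) = 1.82 mol.
Isobaric: P stays 156 kPa; V/T = const ⇒ T₂ = 530 K, V₂ = 51.4 L.
W = PΔV = 156×(51.4−47.4) kPa·L = 620 J.
ΔU = nCvΔT = 1.82×46.2×(530−489) = 3440 J.
Q = ΔU + W = nCpΔT = 4060 J.

4060 J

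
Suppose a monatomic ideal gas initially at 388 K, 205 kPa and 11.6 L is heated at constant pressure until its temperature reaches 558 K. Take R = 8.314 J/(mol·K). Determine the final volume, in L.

16.7 L

Isobaric: P stays 205 kPa; V/T = const ⇒ T₂ = 558 K, V₂ = 16.7 L.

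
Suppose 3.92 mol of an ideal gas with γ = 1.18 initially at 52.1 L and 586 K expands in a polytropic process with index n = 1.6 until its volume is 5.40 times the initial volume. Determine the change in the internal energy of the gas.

-67500 J

P₁ = nRT₁/V₁ = 3.92×8.314×586/52.1 = 367 kPa.
Polytropic n=1.6: T₂ = T₁(V₁/V₂)^(n−1) = 586×(0.185)^0.60 = 213 K; P₂ = P₁(V₁/V₂)^n = 24.7 kPa.
For an ideal gas ΔU = nCvΔT with Cv = R/(γ−1) = 46.2 J/(mol·K).
ΔU = 3.92×46.2×(213−586) = -67500 J.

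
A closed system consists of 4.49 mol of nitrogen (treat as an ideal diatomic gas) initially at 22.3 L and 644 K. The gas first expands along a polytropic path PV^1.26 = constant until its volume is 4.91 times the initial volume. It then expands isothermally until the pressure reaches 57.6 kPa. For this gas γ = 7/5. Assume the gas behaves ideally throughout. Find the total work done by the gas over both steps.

P₁ = nRT₁/V₁ = 4.49×8.314×644/22.3 = 1080 kPa.
Step 1 — Polytropic n=1.26: T₂ = T₁(V₁/V₂)^(n−1) = 644×(0.204)^0.26 = 426 K; P₂ = P₁(V₁/V₂)^n = 145 kPa.
W = (P₁V₁−P₂V₂)/(n−1) = (1080×22.3−145×109)/0.26 = 31300 J.
ΔU = nCvΔT = 4.49×20.8×(426−644) = -20400 J.
Q = ΔU + W = 11000 J.
State after step 1: P = 145 kPa, V = 109 L, T = 426 K.
Step 2 — Isothermal: T stays 426 K; PV = const ⇒ V₂ = 276 L, P₂ = 57.6 kPa.
ΔU = 0 (ideal gas, T constant).
W = nRT ln(V₂/V₁) = 4.49×8.314×426×ln(2.52) = 14700 J.
Q = ΔU + W = 14700 J.
Net over both steps: W = 46000 J, Q = 25700 J, ΔU = -20400 J.

46000 J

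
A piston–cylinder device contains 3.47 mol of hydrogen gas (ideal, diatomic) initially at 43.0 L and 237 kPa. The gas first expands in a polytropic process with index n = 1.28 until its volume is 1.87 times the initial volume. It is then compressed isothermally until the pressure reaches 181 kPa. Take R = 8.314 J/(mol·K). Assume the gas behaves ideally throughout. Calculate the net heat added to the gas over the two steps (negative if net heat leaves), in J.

-2790 J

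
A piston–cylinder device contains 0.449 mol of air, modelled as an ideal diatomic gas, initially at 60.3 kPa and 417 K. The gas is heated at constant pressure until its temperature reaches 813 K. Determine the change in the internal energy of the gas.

3700 J

V₁ = nRT₁/P₁ = 0.449×8.314×417/60.3 = 25.8 L.
Isobaric: P stays 60.3 kPa; V/T = const ⇒ T₂ = 813 K, V₂ = 50.3 L.
For an ideal gas ΔU = nCvΔT with Cv = (5/2)R = 20.8 J/(mol·K).
ΔU = 0.449×20.8×(813−417) = 3700 J.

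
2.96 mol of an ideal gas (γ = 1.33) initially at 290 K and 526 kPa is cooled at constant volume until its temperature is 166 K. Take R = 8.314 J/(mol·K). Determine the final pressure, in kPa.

301 kPa

V₁ = nRT₁/P₁ = 2.96×8.314×290/526 = 13.6 L.
Isochoric: V stays 13.6 L; P/T = const ⇒ T₂ = 166 K, P₂ = 301 kPa.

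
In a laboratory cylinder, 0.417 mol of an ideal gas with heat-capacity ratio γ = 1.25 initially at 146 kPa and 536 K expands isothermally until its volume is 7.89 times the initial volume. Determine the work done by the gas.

V₁ = nRT₁/P₁ = 0.417×8.314×536/146 = 12.7 L.
Isothermal: T stays 536 K; PV = const ⇒ V₂ = 100 L, P₂ = 18.5 kPa.
W = nRT ln(V₂/V₁) = 0.417×8.314×536×ln(7.89) = 3840 J.

3840 J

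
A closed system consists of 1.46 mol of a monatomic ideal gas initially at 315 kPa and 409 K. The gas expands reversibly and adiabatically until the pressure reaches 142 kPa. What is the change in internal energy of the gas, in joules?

V₁ = nRT₁/P₁ = 1.46×8.314×409/315 = 15.8 L.
Adiabatic: T₂/T₁ = (P₂/P₁)^((γ−1)/γ) ⇒ T₂ = 409×(0.451)^0.400 = 297 K; V₂ = 25.4 L.
For an ideal gas ΔU = nCvΔT with Cv = (3/2)R = 12.5 J/(mol·K).
ΔU = 1.46×12.5×(297−409) = -2030 J.

-2030 J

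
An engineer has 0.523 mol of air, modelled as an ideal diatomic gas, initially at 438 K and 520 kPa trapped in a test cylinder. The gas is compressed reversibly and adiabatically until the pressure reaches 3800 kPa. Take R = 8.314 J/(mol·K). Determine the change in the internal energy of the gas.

3640 J

V₁ = nRT₁/P₁ = 0.523×8.314×438/520 = 3.66 L.
Adiabatic: T₂/T₁ = (P₂/P₁)^((γ−1)/γ) ⇒ T₂ = 438×(7.31)^0.286 = 773 K; V₂ = 0.885 L.
For an ideal gas ΔU = nCvΔT with Cv = (5/2)R = 20.8 J/(mol·K).
ΔU = 0.523×20.8×(773−438) = 3640 J.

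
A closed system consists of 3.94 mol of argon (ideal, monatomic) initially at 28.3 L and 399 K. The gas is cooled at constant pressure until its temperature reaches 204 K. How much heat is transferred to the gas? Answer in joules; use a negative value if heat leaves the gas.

-16000 J

P₁ = nRT₁/V₁ = 3.94×8.314×399/28.3 = 462 kPa.
Isobaric: P stays 462 kPa; V/T = const ⇒ T₂ = 204 K, V₂ = 14.5 L.
W = PΔV = 462×(14.5−28.3) kPa·L = -6390 J.
ΔU = nCvΔT = 3.94×12.5×(204−399) = -9580 J.
Q = ΔU + W = nCpΔT = -16000 J.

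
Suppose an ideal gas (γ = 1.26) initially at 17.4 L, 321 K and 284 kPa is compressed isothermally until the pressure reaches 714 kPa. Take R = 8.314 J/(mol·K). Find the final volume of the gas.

Isothermal: T stays 321 K; PV = const ⇒ V₂ = 6.92 L, P₂ = 714 kPa.

6.92 L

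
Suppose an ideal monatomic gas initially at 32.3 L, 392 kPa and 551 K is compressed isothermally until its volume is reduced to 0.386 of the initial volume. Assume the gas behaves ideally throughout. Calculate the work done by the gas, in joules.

n = P₁V₁/(RT₁) = 392×32.3/(8.314×551) = 2.76 mol.
Isothermal: T stays 551 K; PV = const ⇒ V₂ = 12.5 L, P₂ = 1020 kPa.
W = nRT ln(V₂/V₁) = 2.76×8.314×551×ln(0.386) = -12100 J.

-12100 J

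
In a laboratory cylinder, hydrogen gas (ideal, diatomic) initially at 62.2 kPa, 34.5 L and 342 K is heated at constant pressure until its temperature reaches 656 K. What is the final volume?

66.2 L

Isobaric: P stays 62.2 kPa; V/T = const ⇒ T₂ = 656 K, V₂ = 66.2 L.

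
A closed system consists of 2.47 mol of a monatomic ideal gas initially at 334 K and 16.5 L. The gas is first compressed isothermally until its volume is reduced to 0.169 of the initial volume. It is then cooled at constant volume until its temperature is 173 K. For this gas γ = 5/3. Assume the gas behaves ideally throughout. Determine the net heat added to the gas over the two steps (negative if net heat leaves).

-17200 J

P₁ = nRT₁/V₁ = 2.47×8.314×334/16.5 = 416 kPa.
Step 1 — Isothermal: T stays 334 K; PV = const ⇒ V₂ = 2.79 L, P₂ = 2460 kPa.
ΔU = 0 (ideal gas, T constant).
W = nRT ln(V₂/V₁) = 2.47×8.314×334×ln(0.169) = -12200 J.
Q = ΔU + W = -12200 J.
State after step 1: P = 2460 kPa, V = 2.79 L, T = 334 K.
Step 2 — Isochoric: V stays 2.79 L; P/T = const ⇒ T₂ = 173 K, P₂ = 1270 kPa.
W = 0 (no volume change).
ΔU = nCvΔT = 2.47×12.5×(173−334) = -4960 J.
Q = ΔU = -4960 J.
Net over both steps: W = -12200 J, Q = -17200 J, ΔU = -4960 J.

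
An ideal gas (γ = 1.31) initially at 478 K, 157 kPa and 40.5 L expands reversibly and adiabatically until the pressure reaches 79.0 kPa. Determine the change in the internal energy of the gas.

n = P₁V₁/(RT₁) = 157×40.5/(8.314×478) = 1.60 mol.
Adiabatic: T₂/T₁ = (P₂/P₁)^((γ−1)/γ) ⇒ T₂ = 478×(0.503)^0.237 = 406 K; V₂ = 68.4 L.
For an ideal gas ΔU = nCvΔT with Cv = R/(γ−1) = 26.8 J/(mol·K).
ΔU = 1.60×26.8×(406−478) = -3080 J.

-3080 J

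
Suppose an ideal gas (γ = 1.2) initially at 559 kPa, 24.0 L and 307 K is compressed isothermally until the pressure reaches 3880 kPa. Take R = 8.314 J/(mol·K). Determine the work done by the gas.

-26000 J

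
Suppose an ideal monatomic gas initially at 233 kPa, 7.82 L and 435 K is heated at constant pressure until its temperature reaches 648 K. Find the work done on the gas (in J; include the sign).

-892 J

n = P₁V₁/(RT₁) = 233×7.82/(8.314×435) = 0.504 mol.
Isobaric: P stays 233 kPa; V/T = const ⇒ T₂ = 648 K, V₂ = 11.6 L.
W = PΔV = 233×(11.6−7.82) kPa·L = 892 J.
Work done on the gas = −W_by = -892 J.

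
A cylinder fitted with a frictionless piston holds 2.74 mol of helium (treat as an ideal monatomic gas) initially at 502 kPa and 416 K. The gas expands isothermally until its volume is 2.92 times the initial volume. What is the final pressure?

172 kPa

V₁ = nRT₁/P₁ = 2.74×8.314×416/502 = 18.9 L.
Isothermal: T stays 416 K; PV = const ⇒ V₂ = 55.1 L, P₂ = 172 kPa.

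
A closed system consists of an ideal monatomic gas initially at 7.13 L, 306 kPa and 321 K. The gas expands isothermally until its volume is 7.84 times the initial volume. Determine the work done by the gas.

4490 J

n = P₁V₁/(RT₁) = 306×7.13/(8.314×321) = 0.818 mol.
Isothermal: T stays 321 K; PV = const ⇒ V₂ = 55.9 L, P₂ = 39.0 kPa.
W = nRT ln(V₂/V₁) = 0.818×8.314×321×ln(7.84) = 4490 J.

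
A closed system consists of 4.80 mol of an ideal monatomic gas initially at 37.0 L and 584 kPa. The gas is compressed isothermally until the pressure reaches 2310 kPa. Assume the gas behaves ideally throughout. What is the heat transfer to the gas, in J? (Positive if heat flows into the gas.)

-29700 J

T₁ = P₁V₁/(nR) = 584×37.0/(4.80×8.314) = 541 K.
Isothermal: T stays 541 K; PV = const ⇒ V₂ = 9.35 L, P₂ = 2310 kPa.
ΔU = 0 (ideal gas, T constant).
W = nRT ln(V₂/V₁) = 4.80×8.314×541×ln(0.253) = -29700 J.
Q = ΔU + W = -29700 J.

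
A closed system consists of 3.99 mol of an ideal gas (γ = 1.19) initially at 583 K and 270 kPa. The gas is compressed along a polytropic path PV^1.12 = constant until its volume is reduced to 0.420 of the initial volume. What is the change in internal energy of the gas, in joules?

11200 J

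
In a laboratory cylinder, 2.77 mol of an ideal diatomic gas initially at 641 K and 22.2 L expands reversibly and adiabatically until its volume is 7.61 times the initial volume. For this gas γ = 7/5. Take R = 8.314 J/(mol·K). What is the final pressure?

P₁ = nRT₁/V₁ = 2.77×8.314×641/22.2 = 665 kPa.
Adiabatic: TV^(γ−1) = const ⇒ T₂ = 641×(0.131)^0.400 = 285 K; PV^γ = const ⇒ P₂ = 38.8 kPa.

38.8 kPa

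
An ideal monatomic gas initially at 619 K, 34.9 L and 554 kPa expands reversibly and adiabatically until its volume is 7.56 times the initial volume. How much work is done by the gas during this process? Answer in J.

21500 J

n = P₁V₁/(RT₁) = 554×34.9/(8.314×619) = 3.76 mol.
Adiabatic: TV^(γ−1) = const ⇒ T₂ = 619×(0.132)^0.667 = 161 K; PV^γ = const ⇒ P₂ = 19.0 kPa.
ΔU = nCvΔT = 3.76×12.5×(161−619) = -21500 J.
Q = 0 for an adiabatic process, so W = −ΔU = 21500 J.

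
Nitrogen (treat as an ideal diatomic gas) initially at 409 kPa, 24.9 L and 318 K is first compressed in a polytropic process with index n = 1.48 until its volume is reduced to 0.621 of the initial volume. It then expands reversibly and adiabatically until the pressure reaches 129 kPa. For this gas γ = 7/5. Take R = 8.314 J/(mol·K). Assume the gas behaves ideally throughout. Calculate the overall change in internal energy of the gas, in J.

-6650 J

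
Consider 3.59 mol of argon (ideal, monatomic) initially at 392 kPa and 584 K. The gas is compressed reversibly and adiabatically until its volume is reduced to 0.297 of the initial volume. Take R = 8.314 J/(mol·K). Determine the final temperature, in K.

V₁ = nRT₁/P₁ = 3.59×8.314×584/392 = 44.5 L.
Adiabatic: TV^(γ−1) = const ⇒ T₂ = 584×(3.37)^0.667 = 1310 K; PV^γ = const ⇒ P₂ = 2970 kPa.

1310 K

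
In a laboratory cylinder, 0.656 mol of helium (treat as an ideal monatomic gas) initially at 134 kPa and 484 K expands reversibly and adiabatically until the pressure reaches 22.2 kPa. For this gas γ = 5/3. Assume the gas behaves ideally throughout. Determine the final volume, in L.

57.9 L

V₁ = nRT₁/P₁ = 0.656×8.314×484/134 = 19.7 L.
Adiabatic: T₂/T₁ = (P₂/P₁)^((γ−1)/γ) ⇒ T₂ = 484×(0.166)^0.400 = 236 K; V₂ = 57.9 L.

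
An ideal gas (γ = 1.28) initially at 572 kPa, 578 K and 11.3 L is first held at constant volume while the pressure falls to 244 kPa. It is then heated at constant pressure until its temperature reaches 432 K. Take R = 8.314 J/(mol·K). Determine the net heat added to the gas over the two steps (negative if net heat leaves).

n = P₁V₁/(RT₁) = 572×11.3/(8.314×578) = 1.35 mol.
Step 1 — Isochoric: V stays 11.3 L; P/T = const ⇒ T₂ = 247 K, P₂ = 244 kPa.
W = 0 (no volume change).
ΔU = nCvΔT = 1.35×29.7×(247−578) = -13200 J.
Q = ΔU = -13200 J.
State after step 1: P = 244 kPa, V = 11.3 L, T = 247 K.
Step 2 — Isobaric: P stays 244 kPa; V/T = const ⇒ T₂ = 432 K, V₂ = 19.8 L.
W = PΔV = 244×(19.8−11.3) kPa·L = 2070 J.
ΔU = nCvΔT = 1.35×29.7×(432−247) = 7410 J.
Q = ΔU + W = nCpΔT = 9480 J.
Net over both steps: W = 2070 J, Q = -3760 J, ΔU = -5830 J.

-3760 J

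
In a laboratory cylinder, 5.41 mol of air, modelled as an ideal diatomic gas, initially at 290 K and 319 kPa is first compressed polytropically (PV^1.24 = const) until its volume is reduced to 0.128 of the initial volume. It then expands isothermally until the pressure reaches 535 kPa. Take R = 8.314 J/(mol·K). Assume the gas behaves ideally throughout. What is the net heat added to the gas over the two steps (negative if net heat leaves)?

29500 J

V₁ = nRT₁/P₁ = 5.41×8.314×290/319 = 40.9 L.
Step 1 — Polytropic n=1.24: T₂ = T₁(V₁/V₂)^(n−1) = 290×(7.81)^0.24 = 475 K; P₂ = P₁(V₁/V₂)^n = 4080 kPa.
W = (P₁V₁−P₂V₂)/(n−1) = (319×40.9−4080×5.23)/0.24 = -34700 J.
ΔU = nCvΔT = 5.41×20.8×(475−290) = 20800 J.
Q = ΔU + W = -13900 J.
State after step 1: P = 4080 kPa, V = 5.23 L, T = 475 K.
Step 2 — Isothermal: T stays 475 K; PV = const ⇒ V₂ = 39.9 L, P₂ = 535 kPa.
ΔU = 0 (ideal gas, T constant).
W = nRT ln(V₂/V₁) = 5.41×8.314×475×ln(7.63) = 43400 J.
Q = ΔU + W = 43400 J.
Net over both steps: W = 8750 J, Q = 29500 J, ΔU = 20800 J.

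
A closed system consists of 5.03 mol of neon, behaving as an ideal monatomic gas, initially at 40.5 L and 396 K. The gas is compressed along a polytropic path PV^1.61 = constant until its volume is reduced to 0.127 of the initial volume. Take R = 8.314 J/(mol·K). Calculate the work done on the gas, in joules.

68400 J

P₁ = nRT₁/V₁ = 5.03×8.314×396/40.5 = 409 kPa.
Polytropic n=1.61: T₂ = T₁(V₁/V₂)^(n−1) = 396×(7.87)^0.61 = 1390 K; P₂ = P₁(V₁/V₂)^n = 11300 kPa.
W = (P₁V₁−P₂V₂)/(n−1) = (409×40.5−11300×5.14)/0.61 = -68400 J.
Work done on the gas = −W_by = 68400 J.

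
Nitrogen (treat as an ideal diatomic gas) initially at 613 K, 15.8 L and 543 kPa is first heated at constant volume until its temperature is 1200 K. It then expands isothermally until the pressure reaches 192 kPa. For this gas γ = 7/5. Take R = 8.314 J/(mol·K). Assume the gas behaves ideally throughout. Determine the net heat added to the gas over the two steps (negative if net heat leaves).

n = P₁V₁/(RT₁) = 543×15.8/(8.314×613) = 1.68 mol.
Step 1 — Isochoric: V stays 15.8 L; P/T = const ⇒ T₂ = 1200 K, P₂ = 1060 kPa.
W = 0 (no volume change).
ΔU = nCvΔT = 1.68×20.8×(1200−613) = 20500 J.
Q = ΔU = 20500 J.
State after step 1: P = 1060 kPa, V = 15.8 L, T = 1200 K.
Step 2 — Isothermal: T stays 1200 K; PV = const ⇒ V₂ = 87.5 L, P₂ = 192 kPa.
ΔU = 0 (ideal gas, T constant).
W = nRT ln(V₂/V₁) = 1.68×8.314×1200×ln(5.54) = 28700 J.
Q = ΔU + W = 28700 J.
Net over both steps: W = 28700 J, Q = 49300 J, ΔU = 20500 J.

49300 J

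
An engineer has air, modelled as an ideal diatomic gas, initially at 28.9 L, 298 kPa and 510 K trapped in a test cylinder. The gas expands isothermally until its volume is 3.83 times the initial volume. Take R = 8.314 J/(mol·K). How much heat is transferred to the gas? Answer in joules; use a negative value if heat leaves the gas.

n = P₁V₁/(RT₁) = 298×28.9/(8.314×510) = 2.03 mol.
Isothermal: T stays 510 K; PV = const ⇒ V₂ = 111 L, P₂ = 77.8 kPa.
ΔU = 0 (ideal gas, T constant).
W = nRT ln(V₂/V₁) = 2.03×8.314×510×ln(3.83) = 11600 J.
Q = ΔU + W = 11600 J.

11600 J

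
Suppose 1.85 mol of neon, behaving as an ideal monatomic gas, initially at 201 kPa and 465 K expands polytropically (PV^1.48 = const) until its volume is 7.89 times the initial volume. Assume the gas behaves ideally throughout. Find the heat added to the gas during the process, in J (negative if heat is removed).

2620 J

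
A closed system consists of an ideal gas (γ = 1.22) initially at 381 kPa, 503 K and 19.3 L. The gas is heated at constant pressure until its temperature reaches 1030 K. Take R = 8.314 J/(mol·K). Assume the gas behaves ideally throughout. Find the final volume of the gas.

39.5 L

Isobaric: P stays 381 kPa; V/T = const ⇒ T₂ = 1030 K, V₂ = 39.5 L.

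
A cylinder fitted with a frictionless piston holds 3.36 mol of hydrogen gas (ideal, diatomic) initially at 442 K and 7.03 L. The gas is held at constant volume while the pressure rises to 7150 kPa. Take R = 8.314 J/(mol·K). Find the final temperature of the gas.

1800 K

P₁ = nRT₁/V₁ = 3.36×8.314×442/7.03 = 1760 kPa.
Isochoric: V stays 7.03 L; P/T = const ⇒ T₂ = 1800 K, P₂ = 7150 kPa.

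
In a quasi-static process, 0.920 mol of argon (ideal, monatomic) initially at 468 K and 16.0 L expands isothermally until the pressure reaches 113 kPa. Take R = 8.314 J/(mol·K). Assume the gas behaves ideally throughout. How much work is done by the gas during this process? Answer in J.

2450 J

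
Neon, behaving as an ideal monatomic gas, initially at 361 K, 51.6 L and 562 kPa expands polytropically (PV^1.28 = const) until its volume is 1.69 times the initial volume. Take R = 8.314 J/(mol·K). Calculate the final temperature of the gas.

312 K

Polytropic n=1.28: T₂ = T₁(V₁/V₂)^(n−1) = 361×(0.592)^0.28 = 312 K; P₂ = P₁(V₁/V₂)^n = 287 kPa.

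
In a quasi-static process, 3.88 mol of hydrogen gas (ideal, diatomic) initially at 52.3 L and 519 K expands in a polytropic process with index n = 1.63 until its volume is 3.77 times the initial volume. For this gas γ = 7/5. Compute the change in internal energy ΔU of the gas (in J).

P₁ = nRT₁/V₁ = 3.88×8.314×519/52.3 = 320 kPa.
Polytropic n=1.63: T₂ = T₁(V₁/V₂)^(n−1) = 519×(0.265)^0.63 = 225 K; P₂ = P₁(V₁/V₂)^n = 36.8 kPa.
For an ideal gas ΔU = nCvΔT with Cv = (5/2)R = 20.8 J/(mol·K).
ΔU = 3.88×20.8×(225−519) = -23700 J.

-23700 J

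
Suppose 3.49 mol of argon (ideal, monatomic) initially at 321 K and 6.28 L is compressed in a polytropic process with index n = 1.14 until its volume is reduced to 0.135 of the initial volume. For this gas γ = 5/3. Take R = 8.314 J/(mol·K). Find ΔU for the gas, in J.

P₁ = nRT₁/V₁ = 3.49×8.314×321/6.28 = 1480 kPa.
Polytropic n=1.14: T₂ = T₁(V₁/V₂)^(n−1) = 321×(7.41)^0.14 = 425 K; P₂ = P₁(V₁/V₂)^n = 14500 kPa.
For an ideal gas ΔU = nCvΔT with Cv = (3/2)R = 12.5 J/(mol·K).
ΔU = 3.49×12.5×(425−321) = 4520 J.

4520 J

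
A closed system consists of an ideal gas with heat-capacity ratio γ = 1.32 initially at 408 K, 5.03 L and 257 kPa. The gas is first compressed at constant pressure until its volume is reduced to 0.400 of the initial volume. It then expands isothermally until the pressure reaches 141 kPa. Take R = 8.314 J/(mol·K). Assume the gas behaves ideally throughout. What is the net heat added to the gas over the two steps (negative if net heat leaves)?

-2890 J

n = P₁V₁/(RT₁) = 257×5.03/(8.314×408) = 0.381 mol.
Step 1 — Isobaric: P stays 257 kPa; V/T = const ⇒ T₂ = 163 K, V₂ = 2.01 L.
W = PΔV = 257×(2.01−5.03) kPa·L = -776 J.
ΔU = nCvΔT = 0.381×26.0×(163−408) = -2420 J.
Q = ΔU + W = nCpΔT = -3200 J.
State after step 1: P = 257 kPa, V = 2.01 L, T = 163 K.
Step 2 — Isothermal: T stays 163 K; PV = const ⇒ V₂ = 3.67 L, P₂ = 141 kPa.
ΔU = 0 (ideal gas, T constant).
W = nRT ln(V₂/V₁) = 0.381×8.314×163×ln(1.82) = 310 J.
Q = ΔU + W = 310 J.
Net over both steps: W = -465 J, Q = -2890 J, ΔU = -2420 J.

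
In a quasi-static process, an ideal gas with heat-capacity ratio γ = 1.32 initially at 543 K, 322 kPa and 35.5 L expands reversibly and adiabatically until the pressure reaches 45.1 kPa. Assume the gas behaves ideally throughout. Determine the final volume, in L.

157 L

Adiabatic: T₂/T₁ = (P₂/P₁)^((γ−1)/γ) ⇒ T₂ = 543×(0.140)^0.242 = 337 K; V₂ = 157 L.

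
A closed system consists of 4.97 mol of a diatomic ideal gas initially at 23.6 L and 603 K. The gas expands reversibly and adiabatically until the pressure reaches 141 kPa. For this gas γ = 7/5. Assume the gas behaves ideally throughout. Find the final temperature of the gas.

339 K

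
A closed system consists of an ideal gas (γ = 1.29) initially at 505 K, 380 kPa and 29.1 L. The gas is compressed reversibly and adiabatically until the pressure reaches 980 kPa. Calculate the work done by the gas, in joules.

n = P₁V₁/(RT₁) = 380×29.1/(8.314×505) = 2.63 mol.
Adiabatic: T₂/T₁ = (P₂/P₁)^((γ−1)/γ) ⇒ T₂ = 505×(2.58)^0.225 = 625 K; V₂ = 14.0 L.
ΔU = nCvΔT = 2.63×28.7×(625−505) = 9050 J.
Q = 0 for an adiabatic process, so W = −ΔU = -9050 J.

-9050 J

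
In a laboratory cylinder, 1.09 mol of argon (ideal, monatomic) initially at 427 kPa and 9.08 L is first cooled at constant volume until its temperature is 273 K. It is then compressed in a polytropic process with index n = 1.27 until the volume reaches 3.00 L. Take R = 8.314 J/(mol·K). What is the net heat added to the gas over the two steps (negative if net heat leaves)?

T₁ = P₁V₁/(nR) = 427×9.08/(1.09×8.314) = 428 K.
Step 1 — Isochoric: V stays 9.08 L; P/T = const ⇒ T₂ = 273 K, P₂ = 272 kPa.
W = 0 (no volume change).
ΔU = nCvΔT = 1.09×12.5×(273−428) = -2100 J.
Q = ΔU = -2100 J.
State after step 1: P = 272 kPa, V = 9.08 L, T = 273 K.
Step 2 — Polytropic n=1.27: T₂ = T₁(V₁/V₂)^(n−1) = 273×(3.03)^0.27 = 368 K; P₂ = P₁(V₁/V₂)^n = 1110 kPa.
W = (P₁V₁−P₂V₂)/(n−1) = (272×9.08−1110×3.00)/0.27 = -3190 J.
ΔU = nCvΔT = 1.09×12.5×(368−273) = 1290 J.
Q = ΔU + W = -1900 J.
Net over both steps: W = -3190 J, Q = -4000 J, ΔU = -811 J.

-4000 J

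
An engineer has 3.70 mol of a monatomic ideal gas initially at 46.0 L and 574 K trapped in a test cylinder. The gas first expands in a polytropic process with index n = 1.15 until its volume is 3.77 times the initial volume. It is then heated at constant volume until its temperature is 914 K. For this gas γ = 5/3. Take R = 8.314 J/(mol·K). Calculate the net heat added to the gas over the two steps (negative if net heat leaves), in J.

36900 J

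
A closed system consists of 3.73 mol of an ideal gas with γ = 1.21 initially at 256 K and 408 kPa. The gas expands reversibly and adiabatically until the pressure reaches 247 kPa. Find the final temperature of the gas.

235 K

V₁ = nRT₁/P₁ = 3.73×8.314×256/408 = 19.5 L.
Adiabatic: T₂/T₁ = (P₂/P₁)^((γ−1)/γ) ⇒ T₂ = 256×(0.605)^0.174 = 235 K; V₂ = 29.5 L.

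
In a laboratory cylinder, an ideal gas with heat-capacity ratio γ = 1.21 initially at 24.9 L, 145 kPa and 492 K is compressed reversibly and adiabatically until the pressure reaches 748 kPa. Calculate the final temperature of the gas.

654 K

Adiabatic: T₂/T₁ = (P₂/P₁)^((γ−1)/γ) ⇒ T₂ = 492×(5.16)^0.174 = 654 K; V₂ = 6.42 L.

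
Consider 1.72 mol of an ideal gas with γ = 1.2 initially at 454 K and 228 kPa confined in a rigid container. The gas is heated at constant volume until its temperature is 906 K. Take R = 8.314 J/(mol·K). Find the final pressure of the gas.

V₁ = nRT₁/P₁ = 1.72×8.314×454/228 = 28.5 L.
Isochoric: V stays 28.5 L; P/T = const ⇒ T₂ = 906 K, P₂ = 455 kPa.

455 kPa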